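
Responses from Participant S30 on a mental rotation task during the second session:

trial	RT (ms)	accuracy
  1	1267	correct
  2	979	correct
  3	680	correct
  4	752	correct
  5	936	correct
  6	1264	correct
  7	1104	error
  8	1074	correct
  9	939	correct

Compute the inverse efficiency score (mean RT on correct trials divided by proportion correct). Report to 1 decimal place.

Correct trials (n=8): 1267, 979, 680, 752, 936, 1264, 1074, 939
Mean correct RT = 7891/8 = 986.3750 ms
Proportion correct = 8/9
IES = 986.3750 / (8/9) = 1109.672 ms

1109.7 ms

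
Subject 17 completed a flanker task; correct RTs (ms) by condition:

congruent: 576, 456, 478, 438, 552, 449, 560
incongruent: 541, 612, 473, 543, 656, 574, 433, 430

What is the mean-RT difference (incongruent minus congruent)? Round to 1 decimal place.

M(congruent) = 3509/7 = 501.286
M(incongruent) = 4262/8 = 532.750
Difference = 532.750 − 501.286 = 31.464 ms

31.5 ms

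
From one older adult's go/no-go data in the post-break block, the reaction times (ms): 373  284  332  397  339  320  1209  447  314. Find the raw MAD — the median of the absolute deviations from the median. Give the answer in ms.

34 ms

Sorted: 284, 314, 320, 332, 339, 373, 397, 447, 1209 → median = 339
|x − 339|: 34, 55, 7, 58, 0, 19, 870, 108, 25
Sorted deviations: 0, 7, 19, 25, 34, 55, 58, 108, 870 → MAD = 34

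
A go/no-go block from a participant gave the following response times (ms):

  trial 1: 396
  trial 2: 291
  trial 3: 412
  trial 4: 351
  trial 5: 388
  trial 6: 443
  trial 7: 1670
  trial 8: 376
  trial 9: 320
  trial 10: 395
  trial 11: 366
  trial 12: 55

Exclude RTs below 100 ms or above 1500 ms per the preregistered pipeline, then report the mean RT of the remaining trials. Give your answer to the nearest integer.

Excluded: 55, 1670
Retained (n=10): Σ = 3738
Mean = 3738/10 = 373.8000

374 ms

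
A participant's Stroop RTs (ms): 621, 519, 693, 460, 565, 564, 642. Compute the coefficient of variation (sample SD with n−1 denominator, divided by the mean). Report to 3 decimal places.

0.135

n = 7, Σ = 4064, M = 580.5714
Σ(x−M)² = 36893.714; s = √(36893.714/6) = 78.4153
CV = 78.4153 / 580.5714 = 0.13507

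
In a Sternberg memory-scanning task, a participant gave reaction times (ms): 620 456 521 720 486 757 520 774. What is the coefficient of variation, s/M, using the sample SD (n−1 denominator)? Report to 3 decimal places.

0.212

n = 8, Σ = 4854, M = 606.7500
Σ(x−M)² = 115733.500; s = √(115733.500/7) = 128.5821
CV = 128.5821 / 606.7500 = 0.21192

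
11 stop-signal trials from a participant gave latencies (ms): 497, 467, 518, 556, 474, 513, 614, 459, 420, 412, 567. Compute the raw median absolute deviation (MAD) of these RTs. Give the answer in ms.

38 ms

Sorted: 412, 420, 459, 467, 474, 497, 513, 518, 556, 567, 614 → median = 497
|x − 497|: 0, 30, 21, 59, 23, 16, 117, 38, 77, 85, 70
Sorted deviations: 0, 16, 21, 23, 30, 38, 59, 70, 77, 85, 117 → MAD = 38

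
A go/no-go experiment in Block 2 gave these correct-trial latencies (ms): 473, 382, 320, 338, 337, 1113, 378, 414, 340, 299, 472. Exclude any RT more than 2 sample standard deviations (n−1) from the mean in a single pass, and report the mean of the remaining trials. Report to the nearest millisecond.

375 ms

n = 11, ΣRT = 4866, M = 442.364
Σ(x−M)² = 528158.55; s = √(528158.55/10) = 229.817
Cutoffs: 442.364 ± 2·229.817 → [-17.3, 902.0]
Outside: 1113 → excluded.
Retained (n=10): Σ = 3753, mean = 3753/10 = 375.300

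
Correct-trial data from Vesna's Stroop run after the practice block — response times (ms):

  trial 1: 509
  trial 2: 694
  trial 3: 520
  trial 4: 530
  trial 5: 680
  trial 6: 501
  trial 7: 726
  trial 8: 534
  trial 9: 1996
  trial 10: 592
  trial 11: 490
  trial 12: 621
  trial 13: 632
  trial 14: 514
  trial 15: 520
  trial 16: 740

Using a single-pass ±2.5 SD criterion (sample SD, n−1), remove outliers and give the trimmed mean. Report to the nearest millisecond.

n = 16, ΣRT = 10799, M = 674.938
Σ(x−M)² = 1970840.94; s = √(1970840.94/15) = 362.477
Cutoffs: 674.938 ± 2.5·362.477 → [-231.3, 1581.1]
Outside: 1996 → excluded.
Retained (n=15): Σ = 8803, mean = 8803/15 = 586.867

587 ms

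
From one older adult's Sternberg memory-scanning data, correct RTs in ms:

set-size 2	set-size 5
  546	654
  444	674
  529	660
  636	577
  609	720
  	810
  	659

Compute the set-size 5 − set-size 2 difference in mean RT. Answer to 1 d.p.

126.3 ms

M(set-size 2) = 2764/5 = 552.800
M(set-size 5) = 4754/7 = 679.143
Difference = 679.143 − 552.800 = 126.343 ms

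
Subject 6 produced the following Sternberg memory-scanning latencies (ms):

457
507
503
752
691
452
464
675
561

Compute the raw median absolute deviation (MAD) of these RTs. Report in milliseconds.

Sorted: 452, 457, 464, 503, 507, 561, 675, 691, 752 → median = 507
|x − 507|: 50, 0, 4, 245, 184, 55, 43, 168, 54
Sorted deviations: 0, 4, 43, 50, 54, 55, 168, 184, 245 → MAD = 54

54 ms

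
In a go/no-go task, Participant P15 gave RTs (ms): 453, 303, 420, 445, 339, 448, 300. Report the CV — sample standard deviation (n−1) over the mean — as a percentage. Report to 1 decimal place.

18.1%

n = 7, Σ = 2708, M = 386.8571
Σ(x−M)² = 29458.857; s = √(29458.857/6) = 70.0700
CV = 70.0700 / 386.8571 = 0.18113 = 18.113%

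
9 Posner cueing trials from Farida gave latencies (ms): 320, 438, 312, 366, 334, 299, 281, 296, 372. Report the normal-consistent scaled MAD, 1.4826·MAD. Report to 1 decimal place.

Sorted: 281, 296, 299, 312, 320, 334, 366, 372, 438 → median = 320
|x − 320| sorted: 0, 8, 14, 21, 24, 39, 46, 52, 118 → MAD = 24
Robust SD ≈ 1.4826 × 24 = 35.582

35.6 ms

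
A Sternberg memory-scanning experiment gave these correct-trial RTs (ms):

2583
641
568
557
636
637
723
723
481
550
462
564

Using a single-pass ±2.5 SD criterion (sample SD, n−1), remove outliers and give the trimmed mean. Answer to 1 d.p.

594.7 ms

n = 12, ΣRT = 9125, M = 760.417
Σ(x−M)² = 3697964.92; s = √(3697964.92/11) = 579.809
Cutoffs: 760.417 ± 2.5·579.809 → [-689.1, 2209.9]
Outside: 2583 → excluded.
Retained (n=11): Σ = 6542, mean = 6542/11 = 594.727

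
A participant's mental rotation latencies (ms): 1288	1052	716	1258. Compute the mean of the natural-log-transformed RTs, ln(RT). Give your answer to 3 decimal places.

6.958

ln(RT): 7.1608, 6.9584, 6.5737, 7.1373
Σ ln(RT) = 27.8303
Mean = 27.8303/4 = 6.95756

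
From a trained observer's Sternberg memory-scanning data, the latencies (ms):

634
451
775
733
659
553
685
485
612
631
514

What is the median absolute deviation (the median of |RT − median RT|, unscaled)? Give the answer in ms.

78 ms

Sorted: 451, 485, 514, 553, 612, 631, 634, 659, 685, 733, 775 → median = 631
|x − 631|: 3, 180, 144, 102, 28, 78, 54, 146, 19, 0, 117
Sorted deviations: 0, 3, 19, 28, 54, 78, 102, 117, 144, 146, 180 → MAD = 78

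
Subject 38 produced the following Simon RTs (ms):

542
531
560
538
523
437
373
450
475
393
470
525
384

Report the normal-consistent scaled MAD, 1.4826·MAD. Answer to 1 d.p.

83.0 ms

Sorted: 373, 384, 393, 437, 450, 470, 475, 523, 525, 531, 538, 542, 560 → median = 475
|x − 475| sorted: 0, 5, 25, 38, 48, 50, 56, 63, 67, 82, 85, 91, 102 → MAD = 56
Robust SD ≈ 1.4826 × 56 = 83.026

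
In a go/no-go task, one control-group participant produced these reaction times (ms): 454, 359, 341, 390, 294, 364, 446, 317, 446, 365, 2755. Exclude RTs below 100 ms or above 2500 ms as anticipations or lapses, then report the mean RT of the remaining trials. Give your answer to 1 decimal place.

377.6 ms

Excluded: 2755
Retained (n=10): Σ = 3776
Mean = 3776/10 = 377.6000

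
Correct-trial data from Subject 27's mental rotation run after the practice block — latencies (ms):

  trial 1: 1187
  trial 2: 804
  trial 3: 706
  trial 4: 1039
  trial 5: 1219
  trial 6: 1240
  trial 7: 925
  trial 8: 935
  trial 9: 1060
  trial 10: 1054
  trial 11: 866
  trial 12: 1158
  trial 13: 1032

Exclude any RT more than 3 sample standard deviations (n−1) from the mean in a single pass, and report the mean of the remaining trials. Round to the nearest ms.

1017 ms

n = 13, ΣRT = 13225, M = 1017.308
Σ(x−M)² = 323318.77; s = √(323318.77/12) = 164.144
Cutoffs: 1017.308 ± 3·164.144 → [524.9, 1509.7]
No RTs fall outside the cutoffs; all 13 retained. Mean = 13225/13 = 1017.308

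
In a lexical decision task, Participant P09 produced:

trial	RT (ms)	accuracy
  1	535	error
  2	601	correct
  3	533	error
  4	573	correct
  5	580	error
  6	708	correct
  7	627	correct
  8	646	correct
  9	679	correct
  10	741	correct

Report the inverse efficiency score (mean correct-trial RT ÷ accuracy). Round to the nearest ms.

Correct trials (n=7): 601, 573, 708, 627, 646, 679, 741
Mean correct RT = 4575/7 = 653.5714 ms
Proportion correct = 7/10
IES = 653.5714 / (7/10) = 933.673 ms

934 ms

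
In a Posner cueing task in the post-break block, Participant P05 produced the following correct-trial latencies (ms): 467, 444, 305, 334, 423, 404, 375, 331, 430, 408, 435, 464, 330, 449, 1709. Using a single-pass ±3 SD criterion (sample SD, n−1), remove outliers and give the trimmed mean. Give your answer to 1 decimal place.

n = 15, ΣRT = 7308, M = 487.200
Σ(x−M)² = 1638746.40; s = √(1638746.40/14) = 342.131
Cutoffs: 487.200 ± 3·342.131 → [-539.2, 1513.6]
Outside: 1709 → excluded.
Retained (n=14): Σ = 5599, mean = 5599/14 = 399.929

399.9 ms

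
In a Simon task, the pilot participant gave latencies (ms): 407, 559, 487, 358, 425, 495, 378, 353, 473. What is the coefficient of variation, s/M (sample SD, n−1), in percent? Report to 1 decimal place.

n = 9, Σ = 3935, M = 437.2222
Σ(x−M)² = 39865.556; s = √(39865.556/8) = 70.5917
CV = 70.5917 / 437.2222 = 0.16146 = 16.146%

16.1%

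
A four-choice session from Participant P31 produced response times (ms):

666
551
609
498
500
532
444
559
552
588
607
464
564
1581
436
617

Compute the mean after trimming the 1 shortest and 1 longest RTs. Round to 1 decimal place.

Sorted: 436, 444, 464, 498, 500, 532, 551, 552, 559, 564, 588, 607, 609, 617, 666, 1581
Drop lowest 1 (436) and highest 1 (1581)
Remaining (n=14): Σ = 7751, mean = 7751/14 = 553.643

553.6 ms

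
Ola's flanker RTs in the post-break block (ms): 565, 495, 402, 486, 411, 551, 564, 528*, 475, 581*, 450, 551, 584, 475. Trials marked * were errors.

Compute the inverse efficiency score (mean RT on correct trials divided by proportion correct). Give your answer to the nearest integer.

Correct trials (n=12): 565, 495, 402, 486, 411, 551, 564, 475, 450, 551, 584, 475
Mean correct RT = 6009/12 = 500.7500 ms
Proportion correct = 12/14
IES = 500.7500 / (12/14) = 584.208 ms

584 ms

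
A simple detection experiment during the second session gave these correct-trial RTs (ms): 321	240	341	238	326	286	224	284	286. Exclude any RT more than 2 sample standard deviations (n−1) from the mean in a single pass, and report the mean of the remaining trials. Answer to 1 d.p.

n = 9, ΣRT = 2546, M = 282.889
Σ(x−M)² = 14030.89; s = √(14030.89/8) = 41.879
Cutoffs: 282.889 ± 2·41.879 → [199.1, 366.6]
No RTs fall outside the cutoffs; all 9 retained. Mean = 2546/9 = 282.889

282.9 ms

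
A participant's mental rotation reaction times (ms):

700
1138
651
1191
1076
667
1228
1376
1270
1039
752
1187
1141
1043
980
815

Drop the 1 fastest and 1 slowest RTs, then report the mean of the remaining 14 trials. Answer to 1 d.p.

1016.2 ms

Sorted: 651, 667, 700, 752, 815, 980, 1039, 1043, 1076, 1138, 1141, 1187, 1191, 1228, 1270, 1376
Drop lowest 1 (651) and highest 1 (1376)
Remaining (n=14): Σ = 14227, mean = 14227/14 = 1016.214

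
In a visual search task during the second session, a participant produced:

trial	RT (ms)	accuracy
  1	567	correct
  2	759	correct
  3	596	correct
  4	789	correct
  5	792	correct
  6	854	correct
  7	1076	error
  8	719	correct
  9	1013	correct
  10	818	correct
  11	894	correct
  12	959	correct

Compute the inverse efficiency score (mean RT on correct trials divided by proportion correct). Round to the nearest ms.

Correct trials (n=11): 567, 759, 596, 789, 792, 854, 719, 1013, 818, 894, 959
Mean correct RT = 8760/11 = 796.3636 ms
Proportion correct = 11/12
IES = 796.3636 / (11/12) = 868.760 ms

869 ms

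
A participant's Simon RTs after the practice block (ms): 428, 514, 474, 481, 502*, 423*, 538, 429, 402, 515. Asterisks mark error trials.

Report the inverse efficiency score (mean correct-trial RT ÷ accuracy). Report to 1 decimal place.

Correct trials (n=8): 428, 514, 474, 481, 538, 429, 402, 515
Mean correct RT = 3781/8 = 472.6250 ms
Proportion correct = 8/10
IES = 472.6250 / (8/10) = 590.781 ms

590.8 ms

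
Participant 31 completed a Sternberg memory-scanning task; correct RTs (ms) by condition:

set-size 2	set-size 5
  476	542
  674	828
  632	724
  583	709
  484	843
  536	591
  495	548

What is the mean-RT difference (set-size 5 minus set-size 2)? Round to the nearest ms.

129 ms

M(set-size 2) = 3880/7 = 554.286
M(set-size 5) = 4785/7 = 683.571
Difference = 683.571 − 554.286 = 129.286 ms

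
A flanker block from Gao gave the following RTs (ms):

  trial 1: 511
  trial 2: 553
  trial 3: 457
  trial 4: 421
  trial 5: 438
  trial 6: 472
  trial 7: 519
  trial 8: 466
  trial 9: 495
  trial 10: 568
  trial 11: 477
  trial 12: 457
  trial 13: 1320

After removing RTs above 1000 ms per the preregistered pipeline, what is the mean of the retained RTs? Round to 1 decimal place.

486.2 ms

Excluded: 1320
Retained (n=12): Σ = 5834
Mean = 5834/12 = 486.1667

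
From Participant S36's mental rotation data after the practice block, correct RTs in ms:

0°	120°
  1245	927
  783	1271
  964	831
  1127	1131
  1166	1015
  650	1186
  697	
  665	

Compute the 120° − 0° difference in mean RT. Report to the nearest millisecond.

M(0°) = 7297/8 = 912.125
M(120°) = 6361/6 = 1060.167
Difference = 1060.167 − 912.125 = 148.042 ms

148 ms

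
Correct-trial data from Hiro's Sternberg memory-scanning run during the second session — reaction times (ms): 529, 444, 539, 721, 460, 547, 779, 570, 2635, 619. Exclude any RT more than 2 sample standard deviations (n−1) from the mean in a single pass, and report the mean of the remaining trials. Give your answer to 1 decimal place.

578.7 ms

n = 10, ΣRT = 7843, M = 784.300
Σ(x−M)² = 3905010.10; s = √(3905010.10/9) = 658.703
Cutoffs: 784.300 ± 2·658.703 → [-533.1, 2101.7]
Outside: 2635 → excluded.
Retained (n=9): Σ = 5208, mean = 5208/9 = 578.667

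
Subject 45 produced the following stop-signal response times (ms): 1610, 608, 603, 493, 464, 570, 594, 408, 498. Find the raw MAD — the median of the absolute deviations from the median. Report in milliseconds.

72 ms

Sorted: 408, 464, 493, 498, 570, 594, 603, 608, 1610 → median = 570
|x − 570|: 1040, 38, 33, 77, 106, 0, 24, 162, 72
Sorted deviations: 0, 24, 33, 38, 72, 77, 106, 162, 1040 → MAD = 72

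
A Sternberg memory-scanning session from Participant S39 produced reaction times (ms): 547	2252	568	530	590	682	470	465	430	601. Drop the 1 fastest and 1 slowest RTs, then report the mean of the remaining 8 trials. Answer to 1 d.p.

556.6 ms

Sorted: 430, 465, 470, 530, 547, 568, 590, 601, 682, 2252
Drop lowest 1 (430) and highest 1 (2252)
Remaining (n=8): Σ = 4453, mean = 4453/8 = 556.625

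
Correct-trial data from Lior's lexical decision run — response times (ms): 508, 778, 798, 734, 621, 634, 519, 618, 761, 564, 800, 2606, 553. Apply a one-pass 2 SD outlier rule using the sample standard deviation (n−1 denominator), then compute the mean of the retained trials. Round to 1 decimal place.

657.3 ms

n = 13, ΣRT = 10494, M = 807.231
Σ(x−M)² = 3640972.31; s = √(3640972.31/12) = 550.831
Cutoffs: 807.231 ± 2·550.831 → [-294.4, 1908.9]
Outside: 2606 → excluded.
Retained (n=12): Σ = 7888, mean = 7888/12 = 657.333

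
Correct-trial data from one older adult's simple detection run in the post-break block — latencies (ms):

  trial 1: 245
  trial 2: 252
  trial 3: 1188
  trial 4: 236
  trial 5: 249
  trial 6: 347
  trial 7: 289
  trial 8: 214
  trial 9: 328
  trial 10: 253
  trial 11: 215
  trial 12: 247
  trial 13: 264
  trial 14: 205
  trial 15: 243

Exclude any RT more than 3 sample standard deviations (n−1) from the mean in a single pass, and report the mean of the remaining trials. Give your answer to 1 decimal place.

256.2 ms

n = 15, ΣRT = 4775, M = 318.333
Σ(x−M)² = 831851.33; s = √(831851.33/14) = 243.758
Cutoffs: 318.333 ± 3·243.758 → [-412.9, 1049.6]
Outside: 1188 → excluded.
Retained (n=14): Σ = 3587, mean = 3587/14 = 256.214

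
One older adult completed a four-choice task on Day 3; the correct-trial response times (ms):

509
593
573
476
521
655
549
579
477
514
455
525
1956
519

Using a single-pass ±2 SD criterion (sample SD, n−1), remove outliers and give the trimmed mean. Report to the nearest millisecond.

n = 14, ΣRT = 8901, M = 635.786
Σ(x−M)² = 1913286.36; s = √(1913286.36/13) = 383.635
Cutoffs: 635.786 ± 2·383.635 → [-131.5, 1403.1]
Outside: 1956 → excluded.
Retained (n=13): Σ = 6945, mean = 6945/13 = 534.231

534 ms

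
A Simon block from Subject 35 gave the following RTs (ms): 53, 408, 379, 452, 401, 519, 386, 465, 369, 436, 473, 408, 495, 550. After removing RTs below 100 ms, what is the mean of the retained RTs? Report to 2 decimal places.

Excluded: 53
Retained (n=13): Σ = 5741
Mean = 5741/13 = 441.6154

441.62 ms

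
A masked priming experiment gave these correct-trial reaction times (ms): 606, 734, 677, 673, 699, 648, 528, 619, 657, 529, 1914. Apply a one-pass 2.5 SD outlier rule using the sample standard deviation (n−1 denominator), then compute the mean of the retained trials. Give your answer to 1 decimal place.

n = 11, ΣRT = 8284, M = 753.091
Σ(x−M)² = 1523980.91; s = √(1523980.91/10) = 390.382
Cutoffs: 753.091 ± 2.5·390.382 → [-222.9, 1729.0]
Outside: 1914 → excluded.
Retained (n=10): Σ = 6370, mean = 6370/10 = 637.000

637.0 ms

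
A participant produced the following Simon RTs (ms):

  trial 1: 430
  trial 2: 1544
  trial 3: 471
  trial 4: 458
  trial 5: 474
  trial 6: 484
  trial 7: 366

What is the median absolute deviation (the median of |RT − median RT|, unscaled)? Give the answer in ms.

13 ms

Sorted: 366, 430, 458, 471, 474, 484, 1544 → median = 471
|x − 471|: 41, 1073, 0, 13, 3, 13, 105
Sorted deviations: 0, 3, 13, 13, 41, 105, 1073 → MAD = 13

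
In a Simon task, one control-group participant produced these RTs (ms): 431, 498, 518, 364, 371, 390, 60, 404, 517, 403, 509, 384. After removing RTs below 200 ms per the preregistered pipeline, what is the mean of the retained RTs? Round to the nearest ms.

435 ms

Excluded: 60
Retained (n=11): Σ = 4789
Mean = 4789/11 = 435.3636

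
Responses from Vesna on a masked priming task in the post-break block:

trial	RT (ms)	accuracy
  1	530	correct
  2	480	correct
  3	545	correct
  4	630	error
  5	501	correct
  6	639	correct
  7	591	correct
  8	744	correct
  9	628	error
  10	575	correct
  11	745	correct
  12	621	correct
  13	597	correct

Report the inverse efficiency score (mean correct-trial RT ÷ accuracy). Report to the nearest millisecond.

706 ms

Correct trials (n=11): 530, 480, 545, 501, 639, 591, 744, 575, 745, 621, 597
Mean correct RT = 6568/11 = 597.0909 ms
Proportion correct = 11/13
IES = 597.0909 / (11/13) = 705.653 ms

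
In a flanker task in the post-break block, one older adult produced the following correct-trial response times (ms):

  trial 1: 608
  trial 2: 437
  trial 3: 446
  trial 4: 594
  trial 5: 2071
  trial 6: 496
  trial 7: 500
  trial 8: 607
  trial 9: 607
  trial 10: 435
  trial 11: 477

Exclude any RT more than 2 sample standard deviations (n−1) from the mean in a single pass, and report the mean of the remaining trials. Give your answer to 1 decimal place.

n = 11, ΣRT = 7278, M = 661.636
Σ(x−M)² = 2235704.55; s = √(2235704.55/10) = 472.832
Cutoffs: 661.636 ± 2·472.832 → [-284.0, 1607.3]
Outside: 2071 → excluded.
Retained (n=10): Σ = 5207, mean = 5207/10 = 520.700

520.7 ms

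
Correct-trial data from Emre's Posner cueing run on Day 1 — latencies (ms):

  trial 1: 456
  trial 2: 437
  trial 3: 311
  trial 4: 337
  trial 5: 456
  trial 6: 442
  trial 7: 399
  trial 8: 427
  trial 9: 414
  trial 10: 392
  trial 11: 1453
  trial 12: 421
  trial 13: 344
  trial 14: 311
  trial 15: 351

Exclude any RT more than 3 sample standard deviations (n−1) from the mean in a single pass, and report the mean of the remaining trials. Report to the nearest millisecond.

n = 15, ΣRT = 6951, M = 463.400
Σ(x−M)² = 1084699.60; s = √(1084699.60/14) = 278.350
Cutoffs: 463.400 ± 3·278.350 → [-371.6, 1298.4]
Outside: 1453 → excluded.
Retained (n=14): Σ = 5498, mean = 5498/14 = 392.714

393 ms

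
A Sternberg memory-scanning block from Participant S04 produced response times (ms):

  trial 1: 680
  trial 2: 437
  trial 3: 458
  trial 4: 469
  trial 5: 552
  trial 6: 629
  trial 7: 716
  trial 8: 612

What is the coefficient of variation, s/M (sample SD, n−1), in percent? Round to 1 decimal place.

18.7%

n = 8, Σ = 4553, M = 569.1250
Σ(x−M)² = 79412.875; s = √(79412.875/7) = 106.5115
CV = 106.5115 / 569.1250 = 0.18715 = 18.715%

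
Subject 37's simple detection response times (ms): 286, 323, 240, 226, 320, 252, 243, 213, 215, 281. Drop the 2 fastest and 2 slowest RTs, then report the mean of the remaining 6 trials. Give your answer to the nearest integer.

255 ms

Sorted: 213, 215, 226, 240, 243, 252, 281, 286, 320, 323
Drop lowest 2 (213, 215) and highest 2 (320, 323)
Remaining (n=6): Σ = 1528, mean = 1528/6 = 254.667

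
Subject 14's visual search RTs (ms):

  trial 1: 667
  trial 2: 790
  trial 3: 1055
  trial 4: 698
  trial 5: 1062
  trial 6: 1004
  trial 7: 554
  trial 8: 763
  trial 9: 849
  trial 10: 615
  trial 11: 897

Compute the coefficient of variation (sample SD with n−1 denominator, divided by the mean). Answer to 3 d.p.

n = 11, Σ = 8954, M = 814.0000
Σ(x−M)² = 309242.000; s = √(309242.000/10) = 175.8528
CV = 175.8528 / 814.0000 = 0.21604

0.216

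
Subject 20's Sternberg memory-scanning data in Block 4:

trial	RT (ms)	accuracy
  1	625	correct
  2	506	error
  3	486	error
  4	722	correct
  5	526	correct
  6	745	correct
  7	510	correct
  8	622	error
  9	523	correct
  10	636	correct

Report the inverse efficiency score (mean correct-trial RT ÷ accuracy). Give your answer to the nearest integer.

875 ms

Correct trials (n=7): 625, 722, 526, 745, 510, 523, 636
Mean correct RT = 4287/7 = 612.4286 ms
Proportion correct = 7/10
IES = 612.4286 / (7/10) = 874.898 ms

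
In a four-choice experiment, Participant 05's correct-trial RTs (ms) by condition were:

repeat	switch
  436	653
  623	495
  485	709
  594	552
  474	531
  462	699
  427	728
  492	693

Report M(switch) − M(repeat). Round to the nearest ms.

M(repeat) = 3993/8 = 499.125
M(switch) = 5060/8 = 632.500
Difference = 632.500 − 499.125 = 133.375 ms

133 ms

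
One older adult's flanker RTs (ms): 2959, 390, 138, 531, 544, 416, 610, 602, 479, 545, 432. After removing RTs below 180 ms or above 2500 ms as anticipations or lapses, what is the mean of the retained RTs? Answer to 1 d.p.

Excluded: 138, 2959
Retained (n=9): Σ = 4549
Mean = 4549/9 = 505.4444

505.4 ms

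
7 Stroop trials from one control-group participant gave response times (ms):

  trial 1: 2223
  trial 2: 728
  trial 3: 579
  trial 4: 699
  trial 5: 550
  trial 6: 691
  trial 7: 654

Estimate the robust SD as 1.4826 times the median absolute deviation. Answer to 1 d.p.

54.9 ms

Sorted: 550, 579, 654, 691, 699, 728, 2223 → median = 691
|x − 691| sorted: 0, 8, 37, 37, 112, 141, 1532 → MAD = 37
Robust SD ≈ 1.4826 × 37 = 54.856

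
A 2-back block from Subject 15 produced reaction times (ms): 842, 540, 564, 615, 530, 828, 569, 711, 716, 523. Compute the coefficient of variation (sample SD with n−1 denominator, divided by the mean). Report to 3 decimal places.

n = 10, Σ = 6438, M = 643.8000
Σ(x−M)² = 134051.600; s = √(134051.600/9) = 122.0435
CV = 122.0435 / 643.8000 = 0.18957

0.190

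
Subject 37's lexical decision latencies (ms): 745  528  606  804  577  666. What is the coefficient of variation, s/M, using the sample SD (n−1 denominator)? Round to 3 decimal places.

n = 6, Σ = 3926, M = 654.3333
Σ(x−M)² = 55033.333; s = √(55033.333/5) = 104.9127
CV = 104.9127 / 654.3333 = 0.16034

0.160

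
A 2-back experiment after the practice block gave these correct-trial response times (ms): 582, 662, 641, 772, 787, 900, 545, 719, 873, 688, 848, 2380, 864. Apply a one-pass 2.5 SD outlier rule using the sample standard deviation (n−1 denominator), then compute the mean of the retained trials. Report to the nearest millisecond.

740 ms

n = 13, ΣRT = 11261, M = 866.231
Σ(x−M)² = 2638036.31; s = √(2638036.31/12) = 468.867
Cutoffs: 866.231 ± 2.5·468.867 → [-305.9, 2038.4]
Outside: 2380 → excluded.
Retained (n=12): Σ = 8881, mean = 8881/12 = 740.083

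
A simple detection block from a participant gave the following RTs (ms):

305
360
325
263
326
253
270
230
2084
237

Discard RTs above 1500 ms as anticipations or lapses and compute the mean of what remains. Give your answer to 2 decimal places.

Excluded: 2084
Retained (n=9): Σ = 2569
Mean = 2569/9 = 285.4444

285.44 ms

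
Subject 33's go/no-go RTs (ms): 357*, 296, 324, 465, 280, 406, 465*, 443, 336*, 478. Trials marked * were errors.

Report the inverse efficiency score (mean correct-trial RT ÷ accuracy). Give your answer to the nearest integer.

549 ms

Correct trials (n=7): 296, 324, 465, 280, 406, 443, 478
Mean correct RT = 2692/7 = 384.5714 ms
Proportion correct = 7/10
IES = 384.5714 / (7/10) = 549.388 ms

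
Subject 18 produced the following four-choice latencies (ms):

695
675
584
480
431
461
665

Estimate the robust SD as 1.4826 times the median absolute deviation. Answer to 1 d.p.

Sorted: 431, 461, 480, 584, 665, 675, 695 → median = 584
|x − 584| sorted: 0, 81, 91, 104, 111, 123, 153 → MAD = 104
Robust SD ≈ 1.4826 × 104 = 154.190

154.2 ms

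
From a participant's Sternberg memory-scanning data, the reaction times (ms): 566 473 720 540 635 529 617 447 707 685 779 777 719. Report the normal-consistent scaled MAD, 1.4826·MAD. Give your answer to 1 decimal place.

126.0 ms

Sorted: 447, 473, 529, 540, 566, 617, 635, 685, 707, 719, 720, 777, 779 → median = 635
|x − 635| sorted: 0, 18, 50, 69, 72, 84, 85, 95, 106, 142, 144, 162, 188 → MAD = 85
Robust SD ≈ 1.4826 × 85 = 126.021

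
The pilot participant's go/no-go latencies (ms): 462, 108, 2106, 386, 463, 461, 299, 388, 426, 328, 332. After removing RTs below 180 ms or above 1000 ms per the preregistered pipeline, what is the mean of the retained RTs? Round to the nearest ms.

394 ms

Excluded: 108, 2106
Retained (n=9): Σ = 3545
Mean = 3545/9 = 393.8889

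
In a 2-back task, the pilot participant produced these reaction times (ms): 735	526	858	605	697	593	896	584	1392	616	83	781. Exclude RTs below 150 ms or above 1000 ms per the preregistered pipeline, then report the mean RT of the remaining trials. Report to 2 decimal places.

Excluded: 83, 1392
Retained (n=10): Σ = 6891
Mean = 6891/10 = 689.1000

689.10 ms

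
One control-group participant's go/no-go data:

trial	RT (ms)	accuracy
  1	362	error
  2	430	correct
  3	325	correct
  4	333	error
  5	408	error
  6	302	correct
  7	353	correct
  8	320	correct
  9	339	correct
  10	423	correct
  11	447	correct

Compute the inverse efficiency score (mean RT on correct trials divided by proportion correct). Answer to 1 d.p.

Correct trials (n=8): 430, 325, 302, 353, 320, 339, 423, 447
Mean correct RT = 2939/8 = 367.3750 ms
Proportion correct = 8/11
IES = 367.3750 / (8/11) = 505.141 ms

505.1 ms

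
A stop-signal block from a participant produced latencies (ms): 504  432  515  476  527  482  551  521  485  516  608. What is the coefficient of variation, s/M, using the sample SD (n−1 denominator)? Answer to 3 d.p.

n = 11, Σ = 5617, M = 510.6364
Σ(x−M)² = 20436.545; s = √(20436.545/10) = 45.2068
CV = 45.2068 / 510.6364 = 0.08853

0.089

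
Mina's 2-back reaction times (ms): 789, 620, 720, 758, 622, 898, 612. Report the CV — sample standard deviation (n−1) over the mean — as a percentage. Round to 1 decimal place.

n = 7, Σ = 5019, M = 717.0000
Σ(x−M)² = 69094.000; s = √(69094.000/6) = 107.3111
CV = 107.3111 / 717.0000 = 0.14967 = 14.967%

15.0%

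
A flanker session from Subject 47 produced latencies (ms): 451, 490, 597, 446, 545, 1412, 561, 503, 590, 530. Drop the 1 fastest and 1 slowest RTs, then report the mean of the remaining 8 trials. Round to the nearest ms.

Sorted: 446, 451, 490, 503, 530, 545, 561, 590, 597, 1412
Drop lowest 1 (446) and highest 1 (1412)
Remaining (n=8): Σ = 4267, mean = 4267/8 = 533.375

533 ms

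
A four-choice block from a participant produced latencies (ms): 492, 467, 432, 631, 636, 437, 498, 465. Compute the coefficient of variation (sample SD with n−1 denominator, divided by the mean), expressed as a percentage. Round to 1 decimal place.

n = 8, Σ = 4058, M = 507.2500
Σ(x−M)² = 46211.500; s = √(46211.500/7) = 81.2505
CV = 81.2505 / 507.2500 = 0.16018 = 16.018%

16.0%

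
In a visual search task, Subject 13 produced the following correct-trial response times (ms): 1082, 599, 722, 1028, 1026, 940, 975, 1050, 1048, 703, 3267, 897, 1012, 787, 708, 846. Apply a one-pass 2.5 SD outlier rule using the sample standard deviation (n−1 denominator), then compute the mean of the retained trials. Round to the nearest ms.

895 ms

n = 16, ΣRT = 16690, M = 1043.125
Σ(x−M)² = 5618141.75; s = √(5618141.75/15) = 611.999
Cutoffs: 1043.125 ± 2.5·611.999 → [-486.9, 2573.1]
Outside: 3267 → excluded.
Retained (n=15): Σ = 13423, mean = 13423/15 = 894.867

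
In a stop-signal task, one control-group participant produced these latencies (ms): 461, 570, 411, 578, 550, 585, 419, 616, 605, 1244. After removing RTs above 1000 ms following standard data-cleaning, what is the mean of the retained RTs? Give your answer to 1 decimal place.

Excluded: 1244
Retained (n=9): Σ = 4795
Mean = 4795/9 = 532.7778

532.8 ms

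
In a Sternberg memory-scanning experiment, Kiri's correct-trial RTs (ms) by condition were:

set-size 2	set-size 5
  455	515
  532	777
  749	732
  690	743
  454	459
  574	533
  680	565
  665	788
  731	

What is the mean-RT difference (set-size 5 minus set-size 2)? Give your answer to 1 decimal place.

M(set-size 2) = 5530/9 = 614.444
M(set-size 5) = 5112/8 = 639.000
Difference = 639.000 − 614.444 = 24.556 ms

24.6 ms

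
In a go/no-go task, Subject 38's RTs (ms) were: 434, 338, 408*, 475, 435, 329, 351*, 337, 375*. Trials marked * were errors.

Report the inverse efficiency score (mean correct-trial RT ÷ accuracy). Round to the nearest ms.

587 ms

Correct trials (n=6): 434, 338, 475, 435, 329, 337
Mean correct RT = 2348/6 = 391.3333 ms
Proportion correct = 6/9
IES = 391.3333 / (6/9) = 587.000 ms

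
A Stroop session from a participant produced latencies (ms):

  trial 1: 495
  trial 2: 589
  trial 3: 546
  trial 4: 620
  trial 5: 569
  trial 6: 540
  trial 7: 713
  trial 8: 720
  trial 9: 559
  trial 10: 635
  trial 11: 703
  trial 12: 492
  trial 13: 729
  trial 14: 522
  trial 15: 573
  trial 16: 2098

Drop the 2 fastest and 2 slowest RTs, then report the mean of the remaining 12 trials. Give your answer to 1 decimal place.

Sorted: 492, 495, 522, 540, 546, 559, 569, 573, 589, 620, 635, 703, 713, 720, 729, 2098
Drop lowest 2 (492, 495) and highest 2 (729, 2098)
Remaining (n=12): Σ = 7289, mean = 7289/12 = 607.417

607.4 ms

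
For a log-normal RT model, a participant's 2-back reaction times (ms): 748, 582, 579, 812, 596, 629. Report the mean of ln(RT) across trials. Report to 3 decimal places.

6.480

ln(RT): 6.6174, 6.3665, 6.3613, 6.6995, 6.3902, 6.4441
Σ ln(RT) = 38.8790
Mean = 38.8790/6 = 6.47984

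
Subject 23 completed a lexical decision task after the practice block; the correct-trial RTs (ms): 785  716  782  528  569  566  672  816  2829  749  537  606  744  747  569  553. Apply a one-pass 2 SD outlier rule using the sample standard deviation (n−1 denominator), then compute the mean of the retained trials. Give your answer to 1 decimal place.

662.6 ms

n = 16, ΣRT = 12768, M = 798.000
Σ(x−M)² = 4552844.00; s = √(4552844.00/15) = 550.929
Cutoffs: 798.000 ± 2·550.929 → [-303.9, 1899.9]
Outside: 2829 → excluded.
Retained (n=15): Σ = 9939, mean = 9939/15 = 662.600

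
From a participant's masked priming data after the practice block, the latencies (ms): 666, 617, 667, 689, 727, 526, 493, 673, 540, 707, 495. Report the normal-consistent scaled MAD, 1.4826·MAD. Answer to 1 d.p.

72.6 ms

Sorted: 493, 495, 526, 540, 617, 666, 667, 673, 689, 707, 727 → median = 666
|x − 666| sorted: 0, 1, 7, 23, 41, 49, 61, 126, 140, 171, 173 → MAD = 49
Robust SD ≈ 1.4826 × 49 = 72.647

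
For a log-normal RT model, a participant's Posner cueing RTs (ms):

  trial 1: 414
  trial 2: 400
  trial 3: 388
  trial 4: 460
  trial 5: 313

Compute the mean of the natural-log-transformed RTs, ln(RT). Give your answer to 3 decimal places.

ln(RT): 6.0259, 5.9915, 5.9610, 6.1312, 5.7462
Σ ln(RT) = 29.8558
Mean = 29.8558/5 = 5.97115

5.971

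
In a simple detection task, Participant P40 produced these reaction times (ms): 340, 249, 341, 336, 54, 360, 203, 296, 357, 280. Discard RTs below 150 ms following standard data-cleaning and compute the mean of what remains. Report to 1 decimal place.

306.9 ms

Excluded: 54
Retained (n=9): Σ = 2762
Mean = 2762/9 = 306.8889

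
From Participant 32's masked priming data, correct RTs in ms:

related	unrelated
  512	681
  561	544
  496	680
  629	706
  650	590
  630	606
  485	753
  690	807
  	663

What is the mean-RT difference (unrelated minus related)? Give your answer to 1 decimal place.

M(related) = 4653/8 = 581.625
M(unrelated) = 6030/9 = 670.000
Difference = 670.000 − 581.625 = 88.375 ms

88.4 ms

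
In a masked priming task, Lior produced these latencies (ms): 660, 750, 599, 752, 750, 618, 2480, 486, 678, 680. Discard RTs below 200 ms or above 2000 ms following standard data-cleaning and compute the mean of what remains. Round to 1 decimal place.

663.7 ms

Excluded: 2480
Retained (n=9): Σ = 5973
Mean = 5973/9 = 663.6667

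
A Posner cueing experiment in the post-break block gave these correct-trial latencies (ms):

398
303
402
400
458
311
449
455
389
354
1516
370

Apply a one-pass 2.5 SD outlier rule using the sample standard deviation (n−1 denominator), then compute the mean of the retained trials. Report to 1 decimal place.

389.9 ms

n = 12, ΣRT = 5805, M = 483.750
Σ(x−M)² = 1190552.25; s = √(1190552.25/11) = 328.986
Cutoffs: 483.750 ± 2.5·328.986 → [-338.7, 1306.2]
Outside: 1516 → excluded.
Retained (n=11): Σ = 4289, mean = 4289/11 = 389.909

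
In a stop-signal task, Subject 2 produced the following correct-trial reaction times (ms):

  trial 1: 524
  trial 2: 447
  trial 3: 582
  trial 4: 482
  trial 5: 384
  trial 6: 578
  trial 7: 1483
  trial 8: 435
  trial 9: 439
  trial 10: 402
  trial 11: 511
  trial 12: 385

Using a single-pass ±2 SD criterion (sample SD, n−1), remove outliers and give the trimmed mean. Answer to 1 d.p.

n = 12, ΣRT = 6652, M = 554.333
Σ(x−M)² = 991732.67; s = √(991732.67/11) = 300.262
Cutoffs: 554.333 ± 2·300.262 → [-46.2, 1154.9]
Outside: 1483 → excluded.
Retained (n=11): Σ = 5169, mean = 5169/11 = 469.909

469.9 ms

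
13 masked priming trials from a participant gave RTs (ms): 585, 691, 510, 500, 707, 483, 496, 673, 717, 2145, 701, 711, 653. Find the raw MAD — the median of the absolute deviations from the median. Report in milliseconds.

Sorted: 483, 496, 500, 510, 585, 653, 673, 691, 701, 707, 711, 717, 2145 → median = 673
|x − 673|: 88, 18, 163, 173, 34, 190, 177, 0, 44, 1472, 28, 38, 20
Sorted deviations: 0, 18, 20, 28, 34, 38, 44, 88, 163, 173, 177, 190, 1472 → MAD = 44

44 ms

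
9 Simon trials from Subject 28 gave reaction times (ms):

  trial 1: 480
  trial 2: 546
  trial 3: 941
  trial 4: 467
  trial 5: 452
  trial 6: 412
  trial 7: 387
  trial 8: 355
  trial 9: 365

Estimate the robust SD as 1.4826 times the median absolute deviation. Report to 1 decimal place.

96.4 ms

Sorted: 355, 365, 387, 412, 452, 467, 480, 546, 941 → median = 452
|x − 452| sorted: 0, 15, 28, 40, 65, 87, 94, 97, 489 → MAD = 65
Robust SD ≈ 1.4826 × 65 = 96.369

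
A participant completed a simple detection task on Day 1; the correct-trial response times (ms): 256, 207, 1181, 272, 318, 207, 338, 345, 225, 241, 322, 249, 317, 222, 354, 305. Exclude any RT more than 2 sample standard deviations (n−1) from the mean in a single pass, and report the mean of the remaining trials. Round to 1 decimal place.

278.5 ms

n = 16, ΣRT = 5359, M = 334.938
Σ(x−M)² = 801946.94; s = √(801946.94/15) = 231.221
Cutoffs: 334.938 ± 2·231.221 → [-127.5, 797.4]
Outside: 1181 → excluded.
Retained (n=15): Σ = 4178, mean = 4178/15 = 278.533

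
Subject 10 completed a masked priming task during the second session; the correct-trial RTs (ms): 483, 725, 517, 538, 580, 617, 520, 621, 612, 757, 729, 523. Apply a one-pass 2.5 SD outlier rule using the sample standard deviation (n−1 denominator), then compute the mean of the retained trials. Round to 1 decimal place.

601.8 ms

n = 12, ΣRT = 7222, M = 601.833
Σ(x−M)² = 94899.67; s = √(94899.67/11) = 92.883
Cutoffs: 601.833 ± 2.5·92.883 → [369.6, 834.0]
No RTs fall outside the cutoffs; all 12 retained. Mean = 7222/12 = 601.833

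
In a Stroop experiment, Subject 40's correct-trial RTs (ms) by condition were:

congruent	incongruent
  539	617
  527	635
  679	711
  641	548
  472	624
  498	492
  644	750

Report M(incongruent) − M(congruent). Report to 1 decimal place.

53.9 ms

M(congruent) = 4000/7 = 571.429
M(incongruent) = 4377/7 = 625.286
Difference = 625.286 − 571.429 = 53.857 ms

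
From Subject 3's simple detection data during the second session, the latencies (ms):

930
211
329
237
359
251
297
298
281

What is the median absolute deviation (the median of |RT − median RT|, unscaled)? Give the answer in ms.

46 ms

Sorted: 211, 237, 251, 281, 297, 298, 329, 359, 930 → median = 297
|x − 297|: 633, 86, 32, 60, 62, 46, 0, 1, 16
Sorted deviations: 0, 1, 16, 32, 46, 60, 62, 86, 633 → MAD = 46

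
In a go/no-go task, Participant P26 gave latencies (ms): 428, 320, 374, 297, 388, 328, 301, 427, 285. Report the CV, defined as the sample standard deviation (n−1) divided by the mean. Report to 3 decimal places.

0.159

n = 9, Σ = 3148, M = 349.7778
Σ(x−M)² = 24851.556; s = √(24851.556/8) = 55.7355
CV = 55.7355 / 349.7778 = 0.15935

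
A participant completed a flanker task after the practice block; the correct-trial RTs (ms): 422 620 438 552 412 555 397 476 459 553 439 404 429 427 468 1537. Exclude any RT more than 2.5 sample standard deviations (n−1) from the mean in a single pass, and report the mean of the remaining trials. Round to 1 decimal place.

470.1 ms

n = 16, ΣRT = 8588, M = 536.750
Σ(x−M)² = 1131567.00; s = √(1131567.00/15) = 274.659
Cutoffs: 536.750 ± 2.5·274.659 → [-149.9, 1223.4]
Outside: 1537 → excluded.
Retained (n=15): Σ = 7051, mean = 7051/15 = 470.067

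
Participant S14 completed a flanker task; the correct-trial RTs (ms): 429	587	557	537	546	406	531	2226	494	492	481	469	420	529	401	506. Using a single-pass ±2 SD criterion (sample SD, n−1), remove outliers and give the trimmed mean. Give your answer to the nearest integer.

492 ms

n = 16, ΣRT = 9611, M = 600.688
Σ(x−M)² = 2864509.44; s = √(2864509.44/15) = 436.998
Cutoffs: 600.688 ± 2·436.998 → [-273.3, 1474.7]
Outside: 2226 → excluded.
Retained (n=15): Σ = 7385, mean = 7385/15 = 492.333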